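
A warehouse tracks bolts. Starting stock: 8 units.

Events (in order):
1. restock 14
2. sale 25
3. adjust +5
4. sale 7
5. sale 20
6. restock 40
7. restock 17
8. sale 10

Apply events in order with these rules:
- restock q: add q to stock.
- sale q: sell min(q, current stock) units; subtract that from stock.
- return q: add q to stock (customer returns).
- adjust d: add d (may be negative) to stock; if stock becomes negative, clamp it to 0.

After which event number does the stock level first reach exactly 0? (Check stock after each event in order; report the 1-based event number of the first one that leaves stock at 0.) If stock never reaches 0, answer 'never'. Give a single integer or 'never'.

Answer: 2

Derivation:
Processing events:
Start: stock = 8
  Event 1 (restock 14): 8 + 14 = 22
  Event 2 (sale 25): sell min(25,22)=22. stock: 22 - 22 = 0. total_sold = 22
  Event 3 (adjust +5): 0 + 5 = 5
  Event 4 (sale 7): sell min(7,5)=5. stock: 5 - 5 = 0. total_sold = 27
  Event 5 (sale 20): sell min(20,0)=0. stock: 0 - 0 = 0. total_sold = 27
  Event 6 (restock 40): 0 + 40 = 40
  Event 7 (restock 17): 40 + 17 = 57
  Event 8 (sale 10): sell min(10,57)=10. stock: 57 - 10 = 47. total_sold = 37
Final: stock = 47, total_sold = 37

First zero at event 2.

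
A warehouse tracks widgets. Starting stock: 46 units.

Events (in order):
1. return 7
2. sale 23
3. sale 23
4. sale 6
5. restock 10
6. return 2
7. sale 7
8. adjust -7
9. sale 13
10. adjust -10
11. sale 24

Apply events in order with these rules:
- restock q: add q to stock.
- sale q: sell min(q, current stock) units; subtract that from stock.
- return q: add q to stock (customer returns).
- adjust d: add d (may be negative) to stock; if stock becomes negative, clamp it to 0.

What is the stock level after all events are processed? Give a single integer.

Answer: 0

Derivation:
Processing events:
Start: stock = 46
  Event 1 (return 7): 46 + 7 = 53
  Event 2 (sale 23): sell min(23,53)=23. stock: 53 - 23 = 30. total_sold = 23
  Event 3 (sale 23): sell min(23,30)=23. stock: 30 - 23 = 7. total_sold = 46
  Event 4 (sale 6): sell min(6,7)=6. stock: 7 - 6 = 1. total_sold = 52
  Event 5 (restock 10): 1 + 10 = 11
  Event 6 (return 2): 11 + 2 = 13
  Event 7 (sale 7): sell min(7,13)=7. stock: 13 - 7 = 6. total_sold = 59
  Event 8 (adjust -7): 6 + -7 = 0 (clamped to 0)
  Event 9 (sale 13): sell min(13,0)=0. stock: 0 - 0 = 0. total_sold = 59
  Event 10 (adjust -10): 0 + -10 = 0 (clamped to 0)
  Event 11 (sale 24): sell min(24,0)=0. stock: 0 - 0 = 0. total_sold = 59
Final: stock = 0, total_sold = 59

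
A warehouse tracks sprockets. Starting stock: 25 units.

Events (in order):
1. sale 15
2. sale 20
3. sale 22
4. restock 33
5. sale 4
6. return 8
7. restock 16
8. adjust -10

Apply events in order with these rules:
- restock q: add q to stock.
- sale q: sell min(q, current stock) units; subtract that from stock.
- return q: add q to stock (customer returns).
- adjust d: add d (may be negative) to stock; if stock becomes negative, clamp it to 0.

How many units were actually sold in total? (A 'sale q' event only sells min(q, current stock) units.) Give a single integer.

Processing events:
Start: stock = 25
  Event 1 (sale 15): sell min(15,25)=15. stock: 25 - 15 = 10. total_sold = 15
  Event 2 (sale 20): sell min(20,10)=10. stock: 10 - 10 = 0. total_sold = 25
  Event 3 (sale 22): sell min(22,0)=0. stock: 0 - 0 = 0. total_sold = 25
  Event 4 (restock 33): 0 + 33 = 33
  Event 5 (sale 4): sell min(4,33)=4. stock: 33 - 4 = 29. total_sold = 29
  Event 6 (return 8): 29 + 8 = 37
  Event 7 (restock 16): 37 + 16 = 53
  Event 8 (adjust -10): 53 + -10 = 43
Final: stock = 43, total_sold = 29

Answer: 29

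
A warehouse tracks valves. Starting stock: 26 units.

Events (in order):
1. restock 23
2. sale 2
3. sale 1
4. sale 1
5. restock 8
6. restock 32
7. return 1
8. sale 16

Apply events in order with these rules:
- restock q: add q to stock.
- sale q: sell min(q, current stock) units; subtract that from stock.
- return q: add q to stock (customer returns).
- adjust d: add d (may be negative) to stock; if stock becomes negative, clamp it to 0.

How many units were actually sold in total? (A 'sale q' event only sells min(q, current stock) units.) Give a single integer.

Processing events:
Start: stock = 26
  Event 1 (restock 23): 26 + 23 = 49
  Event 2 (sale 2): sell min(2,49)=2. stock: 49 - 2 = 47. total_sold = 2
  Event 3 (sale 1): sell min(1,47)=1. stock: 47 - 1 = 46. total_sold = 3
  Event 4 (sale 1): sell min(1,46)=1. stock: 46 - 1 = 45. total_sold = 4
  Event 5 (restock 8): 45 + 8 = 53
  Event 6 (restock 32): 53 + 32 = 85
  Event 7 (return 1): 85 + 1 = 86
  Event 8 (sale 16): sell min(16,86)=16. stock: 86 - 16 = 70. total_sold = 20
Final: stock = 70, total_sold = 20

Answer: 20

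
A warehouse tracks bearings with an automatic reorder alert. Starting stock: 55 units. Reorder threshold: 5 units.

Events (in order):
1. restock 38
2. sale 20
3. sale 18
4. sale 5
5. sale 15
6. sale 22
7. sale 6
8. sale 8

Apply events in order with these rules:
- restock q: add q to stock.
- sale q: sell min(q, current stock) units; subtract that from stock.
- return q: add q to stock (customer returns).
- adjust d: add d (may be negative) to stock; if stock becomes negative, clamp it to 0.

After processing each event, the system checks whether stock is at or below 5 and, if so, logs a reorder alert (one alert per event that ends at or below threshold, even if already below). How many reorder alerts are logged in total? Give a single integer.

Processing events:
Start: stock = 55
  Event 1 (restock 38): 55 + 38 = 93
  Event 2 (sale 20): sell min(20,93)=20. stock: 93 - 20 = 73. total_sold = 20
  Event 3 (sale 18): sell min(18,73)=18. stock: 73 - 18 = 55. total_sold = 38
  Event 4 (sale 5): sell min(5,55)=5. stock: 55 - 5 = 50. total_sold = 43
  Event 5 (sale 15): sell min(15,50)=15. stock: 50 - 15 = 35. total_sold = 58
  Event 6 (sale 22): sell min(22,35)=22. stock: 35 - 22 = 13. total_sold = 80
  Event 7 (sale 6): sell min(6,13)=6. stock: 13 - 6 = 7. total_sold = 86
  Event 8 (sale 8): sell min(8,7)=7. stock: 7 - 7 = 0. total_sold = 93
Final: stock = 0, total_sold = 93

Checking against threshold 5:
  After event 1: stock=93 > 5
  After event 2: stock=73 > 5
  After event 3: stock=55 > 5
  After event 4: stock=50 > 5
  After event 5: stock=35 > 5
  After event 6: stock=13 > 5
  After event 7: stock=7 > 5
  After event 8: stock=0 <= 5 -> ALERT
Alert events: [8]. Count = 1

Answer: 1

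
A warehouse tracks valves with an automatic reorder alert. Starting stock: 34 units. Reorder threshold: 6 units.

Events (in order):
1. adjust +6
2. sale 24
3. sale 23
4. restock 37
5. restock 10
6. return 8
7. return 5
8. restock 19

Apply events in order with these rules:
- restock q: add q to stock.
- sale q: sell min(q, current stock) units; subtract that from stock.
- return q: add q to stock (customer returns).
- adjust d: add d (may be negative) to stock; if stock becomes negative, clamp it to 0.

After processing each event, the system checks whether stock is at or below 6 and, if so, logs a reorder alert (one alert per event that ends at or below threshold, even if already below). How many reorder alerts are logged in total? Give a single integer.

Processing events:
Start: stock = 34
  Event 1 (adjust +6): 34 + 6 = 40
  Event 2 (sale 24): sell min(24,40)=24. stock: 40 - 24 = 16. total_sold = 24
  Event 3 (sale 23): sell min(23,16)=16. stock: 16 - 16 = 0. total_sold = 40
  Event 4 (restock 37): 0 + 37 = 37
  Event 5 (restock 10): 37 + 10 = 47
  Event 6 (return 8): 47 + 8 = 55
  Event 7 (return 5): 55 + 5 = 60
  Event 8 (restock 19): 60 + 19 = 79
Final: stock = 79, total_sold = 40

Checking against threshold 6:
  After event 1: stock=40 > 6
  After event 2: stock=16 > 6
  After event 3: stock=0 <= 6 -> ALERT
  After event 4: stock=37 > 6
  After event 5: stock=47 > 6
  After event 6: stock=55 > 6
  After event 7: stock=60 > 6
  After event 8: stock=79 > 6
Alert events: [3]. Count = 1

Answer: 1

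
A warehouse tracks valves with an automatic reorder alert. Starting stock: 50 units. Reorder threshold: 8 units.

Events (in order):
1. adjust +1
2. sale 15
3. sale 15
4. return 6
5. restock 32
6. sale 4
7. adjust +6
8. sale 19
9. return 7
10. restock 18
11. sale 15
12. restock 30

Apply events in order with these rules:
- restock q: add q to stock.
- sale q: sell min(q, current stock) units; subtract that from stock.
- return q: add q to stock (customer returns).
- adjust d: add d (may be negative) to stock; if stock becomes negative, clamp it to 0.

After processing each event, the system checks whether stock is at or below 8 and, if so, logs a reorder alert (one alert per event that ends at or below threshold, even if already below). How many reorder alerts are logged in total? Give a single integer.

Processing events:
Start: stock = 50
  Event 1 (adjust +1): 50 + 1 = 51
  Event 2 (sale 15): sell min(15,51)=15. stock: 51 - 15 = 36. total_sold = 15
  Event 3 (sale 15): sell min(15,36)=15. stock: 36 - 15 = 21. total_sold = 30
  Event 4 (return 6): 21 + 6 = 27
  Event 5 (restock 32): 27 + 32 = 59
  Event 6 (sale 4): sell min(4,59)=4. stock: 59 - 4 = 55. total_sold = 34
  Event 7 (adjust +6): 55 + 6 = 61
  Event 8 (sale 19): sell min(19,61)=19. stock: 61 - 19 = 42. total_sold = 53
  Event 9 (return 7): 42 + 7 = 49
  Event 10 (restock 18): 49 + 18 = 67
  Event 11 (sale 15): sell min(15,67)=15. stock: 67 - 15 = 52. total_sold = 68
  Event 12 (restock 30): 52 + 30 = 82
Final: stock = 82, total_sold = 68

Checking against threshold 8:
  After event 1: stock=51 > 8
  After event 2: stock=36 > 8
  After event 3: stock=21 > 8
  After event 4: stock=27 > 8
  After event 5: stock=59 > 8
  After event 6: stock=55 > 8
  After event 7: stock=61 > 8
  After event 8: stock=42 > 8
  After event 9: stock=49 > 8
  After event 10: stock=67 > 8
  After event 11: stock=52 > 8
  After event 12: stock=82 > 8
Alert events: []. Count = 0

Answer: 0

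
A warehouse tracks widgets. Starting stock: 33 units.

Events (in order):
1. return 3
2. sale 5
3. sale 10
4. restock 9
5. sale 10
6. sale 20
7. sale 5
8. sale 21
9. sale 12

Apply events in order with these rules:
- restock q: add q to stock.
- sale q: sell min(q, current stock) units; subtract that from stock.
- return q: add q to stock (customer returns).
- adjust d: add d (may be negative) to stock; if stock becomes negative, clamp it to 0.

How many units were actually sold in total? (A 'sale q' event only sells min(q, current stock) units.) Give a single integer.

Answer: 45

Derivation:
Processing events:
Start: stock = 33
  Event 1 (return 3): 33 + 3 = 36
  Event 2 (sale 5): sell min(5,36)=5. stock: 36 - 5 = 31. total_sold = 5
  Event 3 (sale 10): sell min(10,31)=10. stock: 31 - 10 = 21. total_sold = 15
  Event 4 (restock 9): 21 + 9 = 30
  Event 5 (sale 10): sell min(10,30)=10. stock: 30 - 10 = 20. total_sold = 25
  Event 6 (sale 20): sell min(20,20)=20. stock: 20 - 20 = 0. total_sold = 45
  Event 7 (sale 5): sell min(5,0)=0. stock: 0 - 0 = 0. total_sold = 45
  Event 8 (sale 21): sell min(21,0)=0. stock: 0 - 0 = 0. total_sold = 45
  Event 9 (sale 12): sell min(12,0)=0. stock: 0 - 0 = 0. total_sold = 45
Final: stock = 0, total_sold = 45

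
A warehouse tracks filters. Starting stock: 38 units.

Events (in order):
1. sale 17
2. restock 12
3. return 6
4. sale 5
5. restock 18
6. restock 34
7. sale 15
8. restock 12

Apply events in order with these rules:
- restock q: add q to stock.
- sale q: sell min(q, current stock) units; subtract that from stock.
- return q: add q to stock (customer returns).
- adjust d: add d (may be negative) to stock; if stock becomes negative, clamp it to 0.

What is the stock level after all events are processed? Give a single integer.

Processing events:
Start: stock = 38
  Event 1 (sale 17): sell min(17,38)=17. stock: 38 - 17 = 21. total_sold = 17
  Event 2 (restock 12): 21 + 12 = 33
  Event 3 (return 6): 33 + 6 = 39
  Event 4 (sale 5): sell min(5,39)=5. stock: 39 - 5 = 34. total_sold = 22
  Event 5 (restock 18): 34 + 18 = 52
  Event 6 (restock 34): 52 + 34 = 86
  Event 7 (sale 15): sell min(15,86)=15. stock: 86 - 15 = 71. total_sold = 37
  Event 8 (restock 12): 71 + 12 = 83
Final: stock = 83, total_sold = 37

Answer: 83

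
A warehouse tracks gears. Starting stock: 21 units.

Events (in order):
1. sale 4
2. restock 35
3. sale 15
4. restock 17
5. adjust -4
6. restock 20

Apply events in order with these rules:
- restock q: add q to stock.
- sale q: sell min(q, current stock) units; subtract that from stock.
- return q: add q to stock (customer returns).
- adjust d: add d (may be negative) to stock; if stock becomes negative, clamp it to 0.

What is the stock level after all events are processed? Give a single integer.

Processing events:
Start: stock = 21
  Event 1 (sale 4): sell min(4,21)=4. stock: 21 - 4 = 17. total_sold = 4
  Event 2 (restock 35): 17 + 35 = 52
  Event 3 (sale 15): sell min(15,52)=15. stock: 52 - 15 = 37. total_sold = 19
  Event 4 (restock 17): 37 + 17 = 54
  Event 5 (adjust -4): 54 + -4 = 50
  Event 6 (restock 20): 50 + 20 = 70
Final: stock = 70, total_sold = 19

Answer: 70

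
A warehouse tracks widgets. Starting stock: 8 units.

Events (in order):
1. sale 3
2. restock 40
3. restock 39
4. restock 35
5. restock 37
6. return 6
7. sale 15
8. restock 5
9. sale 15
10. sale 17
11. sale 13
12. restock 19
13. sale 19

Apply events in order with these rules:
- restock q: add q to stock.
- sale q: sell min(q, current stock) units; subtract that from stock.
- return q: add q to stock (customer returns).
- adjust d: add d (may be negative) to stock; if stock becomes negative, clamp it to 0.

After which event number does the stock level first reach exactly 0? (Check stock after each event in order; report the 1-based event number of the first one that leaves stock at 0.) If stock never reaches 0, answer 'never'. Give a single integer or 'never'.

Answer: never

Derivation:
Processing events:
Start: stock = 8
  Event 1 (sale 3): sell min(3,8)=3. stock: 8 - 3 = 5. total_sold = 3
  Event 2 (restock 40): 5 + 40 = 45
  Event 3 (restock 39): 45 + 39 = 84
  Event 4 (restock 35): 84 + 35 = 119
  Event 5 (restock 37): 119 + 37 = 156
  Event 6 (return 6): 156 + 6 = 162
  Event 7 (sale 15): sell min(15,162)=15. stock: 162 - 15 = 147. total_sold = 18
  Event 8 (restock 5): 147 + 5 = 152
  Event 9 (sale 15): sell min(15,152)=15. stock: 152 - 15 = 137. total_sold = 33
  Event 10 (sale 17): sell min(17,137)=17. stock: 137 - 17 = 120. total_sold = 50
  Event 11 (sale 13): sell min(13,120)=13. stock: 120 - 13 = 107. total_sold = 63
  Event 12 (restock 19): 107 + 19 = 126
  Event 13 (sale 19): sell min(19,126)=19. stock: 126 - 19 = 107. total_sold = 82
Final: stock = 107, total_sold = 82

Stock never reaches 0.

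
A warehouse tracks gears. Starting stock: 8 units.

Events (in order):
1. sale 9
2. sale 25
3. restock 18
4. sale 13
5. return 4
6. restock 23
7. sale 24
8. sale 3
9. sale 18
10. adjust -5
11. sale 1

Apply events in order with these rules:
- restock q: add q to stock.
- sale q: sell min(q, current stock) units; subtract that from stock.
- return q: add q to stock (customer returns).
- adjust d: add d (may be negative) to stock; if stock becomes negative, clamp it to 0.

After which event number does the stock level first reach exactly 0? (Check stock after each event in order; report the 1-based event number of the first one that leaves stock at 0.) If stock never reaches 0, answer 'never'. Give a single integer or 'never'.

Answer: 1

Derivation:
Processing events:
Start: stock = 8
  Event 1 (sale 9): sell min(9,8)=8. stock: 8 - 8 = 0. total_sold = 8
  Event 2 (sale 25): sell min(25,0)=0. stock: 0 - 0 = 0. total_sold = 8
  Event 3 (restock 18): 0 + 18 = 18
  Event 4 (sale 13): sell min(13,18)=13. stock: 18 - 13 = 5. total_sold = 21
  Event 5 (return 4): 5 + 4 = 9
  Event 6 (restock 23): 9 + 23 = 32
  Event 7 (sale 24): sell min(24,32)=24. stock: 32 - 24 = 8. total_sold = 45
  Event 8 (sale 3): sell min(3,8)=3. stock: 8 - 3 = 5. total_sold = 48
  Event 9 (sale 18): sell min(18,5)=5. stock: 5 - 5 = 0. total_sold = 53
  Event 10 (adjust -5): 0 + -5 = 0 (clamped to 0)
  Event 11 (sale 1): sell min(1,0)=0. stock: 0 - 0 = 0. total_sold = 53
Final: stock = 0, total_sold = 53

First zero at event 1.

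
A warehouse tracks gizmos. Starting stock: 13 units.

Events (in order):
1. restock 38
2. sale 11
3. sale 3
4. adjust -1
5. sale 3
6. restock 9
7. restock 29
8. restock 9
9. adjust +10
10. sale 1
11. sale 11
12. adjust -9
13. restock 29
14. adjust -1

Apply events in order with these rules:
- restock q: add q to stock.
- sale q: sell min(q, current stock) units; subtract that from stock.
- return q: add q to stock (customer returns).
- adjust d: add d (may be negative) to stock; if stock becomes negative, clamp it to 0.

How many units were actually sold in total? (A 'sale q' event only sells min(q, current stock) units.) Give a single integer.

Processing events:
Start: stock = 13
  Event 1 (restock 38): 13 + 38 = 51
  Event 2 (sale 11): sell min(11,51)=11. stock: 51 - 11 = 40. total_sold = 11
  Event 3 (sale 3): sell min(3,40)=3. stock: 40 - 3 = 37. total_sold = 14
  Event 4 (adjust -1): 37 + -1 = 36
  Event 5 (sale 3): sell min(3,36)=3. stock: 36 - 3 = 33. total_sold = 17
  Event 6 (restock 9): 33 + 9 = 42
  Event 7 (restock 29): 42 + 29 = 71
  Event 8 (restock 9): 71 + 9 = 80
  Event 9 (adjust +10): 80 + 10 = 90
  Event 10 (sale 1): sell min(1,90)=1. stock: 90 - 1 = 89. total_sold = 18
  Event 11 (sale 11): sell min(11,89)=11. stock: 89 - 11 = 78. total_sold = 29
  Event 12 (adjust -9): 78 + -9 = 69
  Event 13 (restock 29): 69 + 29 = 98
  Event 14 (adjust -1): 98 + -1 = 97
Final: stock = 97, total_sold = 29

Answer: 29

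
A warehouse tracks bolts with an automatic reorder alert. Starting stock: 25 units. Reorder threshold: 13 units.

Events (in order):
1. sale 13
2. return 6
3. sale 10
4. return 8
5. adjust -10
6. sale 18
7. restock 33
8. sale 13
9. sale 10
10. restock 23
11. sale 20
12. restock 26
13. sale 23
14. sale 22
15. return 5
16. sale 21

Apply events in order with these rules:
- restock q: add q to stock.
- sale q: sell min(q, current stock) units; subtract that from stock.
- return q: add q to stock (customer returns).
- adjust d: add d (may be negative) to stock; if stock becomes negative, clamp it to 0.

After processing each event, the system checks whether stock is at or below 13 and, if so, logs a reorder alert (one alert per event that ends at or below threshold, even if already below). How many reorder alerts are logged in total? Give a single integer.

Processing events:
Start: stock = 25
  Event 1 (sale 13): sell min(13,25)=13. stock: 25 - 13 = 12. total_sold = 13
  Event 2 (return 6): 12 + 6 = 18
  Event 3 (sale 10): sell min(10,18)=10. stock: 18 - 10 = 8. total_sold = 23
  Event 4 (return 8): 8 + 8 = 16
  Event 5 (adjust -10): 16 + -10 = 6
  Event 6 (sale 18): sell min(18,6)=6. stock: 6 - 6 = 0. total_sold = 29
  Event 7 (restock 33): 0 + 33 = 33
  Event 8 (sale 13): sell min(13,33)=13. stock: 33 - 13 = 20. total_sold = 42
  Event 9 (sale 10): sell min(10,20)=10. stock: 20 - 10 = 10. total_sold = 52
  Event 10 (restock 23): 10 + 23 = 33
  Event 11 (sale 20): sell min(20,33)=20. stock: 33 - 20 = 13. total_sold = 72
  Event 12 (restock 26): 13 + 26 = 39
  Event 13 (sale 23): sell min(23,39)=23. stock: 39 - 23 = 16. total_sold = 95
  Event 14 (sale 22): sell min(22,16)=16. stock: 16 - 16 = 0. total_sold = 111
  Event 15 (return 5): 0 + 5 = 5
  Event 16 (sale 21): sell min(21,5)=5. stock: 5 - 5 = 0. total_sold = 116
Final: stock = 0, total_sold = 116

Checking against threshold 13:
  After event 1: stock=12 <= 13 -> ALERT
  After event 2: stock=18 > 13
  After event 3: stock=8 <= 13 -> ALERT
  After event 4: stock=16 > 13
  After event 5: stock=6 <= 13 -> ALERT
  After event 6: stock=0 <= 13 -> ALERT
  After event 7: stock=33 > 13
  After event 8: stock=20 > 13
  After event 9: stock=10 <= 13 -> ALERT
  After event 10: stock=33 > 13
  After event 11: stock=13 <= 13 -> ALERT
  After event 12: stock=39 > 13
  After event 13: stock=16 > 13
  After event 14: stock=0 <= 13 -> ALERT
  After event 15: stock=5 <= 13 -> ALERT
  After event 16: stock=0 <= 13 -> ALERT
Alert events: [1, 3, 5, 6, 9, 11, 14, 15, 16]. Count = 9

Answer: 9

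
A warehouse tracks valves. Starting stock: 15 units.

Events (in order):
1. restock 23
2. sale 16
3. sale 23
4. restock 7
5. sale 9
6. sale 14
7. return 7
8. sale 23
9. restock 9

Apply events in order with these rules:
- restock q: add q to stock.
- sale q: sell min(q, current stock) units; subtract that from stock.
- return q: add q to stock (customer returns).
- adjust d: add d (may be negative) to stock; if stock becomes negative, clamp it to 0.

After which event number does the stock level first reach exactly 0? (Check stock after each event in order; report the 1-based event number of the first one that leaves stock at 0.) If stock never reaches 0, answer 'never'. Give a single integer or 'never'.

Processing events:
Start: stock = 15
  Event 1 (restock 23): 15 + 23 = 38
  Event 2 (sale 16): sell min(16,38)=16. stock: 38 - 16 = 22. total_sold = 16
  Event 3 (sale 23): sell min(23,22)=22. stock: 22 - 22 = 0. total_sold = 38
  Event 4 (restock 7): 0 + 7 = 7
  Event 5 (sale 9): sell min(9,7)=7. stock: 7 - 7 = 0. total_sold = 45
  Event 6 (sale 14): sell min(14,0)=0. stock: 0 - 0 = 0. total_sold = 45
  Event 7 (return 7): 0 + 7 = 7
  Event 8 (sale 23): sell min(23,7)=7. stock: 7 - 7 = 0. total_sold = 52
  Event 9 (restock 9): 0 + 9 = 9
Final: stock = 9, total_sold = 52

First zero at event 3.

Answer: 3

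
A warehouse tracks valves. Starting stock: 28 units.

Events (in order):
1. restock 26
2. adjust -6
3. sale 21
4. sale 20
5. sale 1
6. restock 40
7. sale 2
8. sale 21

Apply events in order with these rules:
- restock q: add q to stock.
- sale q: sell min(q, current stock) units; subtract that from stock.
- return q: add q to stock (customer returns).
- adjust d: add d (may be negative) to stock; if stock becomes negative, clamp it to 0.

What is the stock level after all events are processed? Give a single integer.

Processing events:
Start: stock = 28
  Event 1 (restock 26): 28 + 26 = 54
  Event 2 (adjust -6): 54 + -6 = 48
  Event 3 (sale 21): sell min(21,48)=21. stock: 48 - 21 = 27. total_sold = 21
  Event 4 (sale 20): sell min(20,27)=20. stock: 27 - 20 = 7. total_sold = 41
  Event 5 (sale 1): sell min(1,7)=1. stock: 7 - 1 = 6. total_sold = 42
  Event 6 (restock 40): 6 + 40 = 46
  Event 7 (sale 2): sell min(2,46)=2. stock: 46 - 2 = 44. total_sold = 44
  Event 8 (sale 21): sell min(21,44)=21. stock: 44 - 21 = 23. total_sold = 65
Final: stock = 23, total_sold = 65

Answer: 23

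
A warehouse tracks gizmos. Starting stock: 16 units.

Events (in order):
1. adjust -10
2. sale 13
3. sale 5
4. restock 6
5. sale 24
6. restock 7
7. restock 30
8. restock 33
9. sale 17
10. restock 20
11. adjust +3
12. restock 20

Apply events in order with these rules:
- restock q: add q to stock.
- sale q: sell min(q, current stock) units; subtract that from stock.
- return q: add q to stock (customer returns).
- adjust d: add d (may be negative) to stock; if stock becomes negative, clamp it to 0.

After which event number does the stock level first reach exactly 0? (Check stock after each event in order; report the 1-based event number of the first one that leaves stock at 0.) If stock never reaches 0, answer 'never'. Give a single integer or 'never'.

Processing events:
Start: stock = 16
  Event 1 (adjust -10): 16 + -10 = 6
  Event 2 (sale 13): sell min(13,6)=6. stock: 6 - 6 = 0. total_sold = 6
  Event 3 (sale 5): sell min(5,0)=0. stock: 0 - 0 = 0. total_sold = 6
  Event 4 (restock 6): 0 + 6 = 6
  Event 5 (sale 24): sell min(24,6)=6. stock: 6 - 6 = 0. total_sold = 12
  Event 6 (restock 7): 0 + 7 = 7
  Event 7 (restock 30): 7 + 30 = 37
  Event 8 (restock 33): 37 + 33 = 70
  Event 9 (sale 17): sell min(17,70)=17. stock: 70 - 17 = 53. total_sold = 29
  Event 10 (restock 20): 53 + 20 = 73
  Event 11 (adjust +3): 73 + 3 = 76
  Event 12 (restock 20): 76 + 20 = 96
Final: stock = 96, total_sold = 29

First zero at event 2.

Answer: 2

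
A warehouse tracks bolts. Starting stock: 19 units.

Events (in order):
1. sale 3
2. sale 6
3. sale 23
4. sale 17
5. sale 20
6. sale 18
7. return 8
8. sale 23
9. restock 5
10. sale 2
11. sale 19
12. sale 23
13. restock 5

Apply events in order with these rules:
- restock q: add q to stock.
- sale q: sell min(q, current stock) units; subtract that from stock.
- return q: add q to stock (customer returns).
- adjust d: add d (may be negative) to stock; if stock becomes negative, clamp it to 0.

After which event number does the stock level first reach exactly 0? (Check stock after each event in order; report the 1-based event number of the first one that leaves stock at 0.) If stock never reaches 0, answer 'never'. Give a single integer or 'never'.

Answer: 3

Derivation:
Processing events:
Start: stock = 19
  Event 1 (sale 3): sell min(3,19)=3. stock: 19 - 3 = 16. total_sold = 3
  Event 2 (sale 6): sell min(6,16)=6. stock: 16 - 6 = 10. total_sold = 9
  Event 3 (sale 23): sell min(23,10)=10. stock: 10 - 10 = 0. total_sold = 19
  Event 4 (sale 17): sell min(17,0)=0. stock: 0 - 0 = 0. total_sold = 19
  Event 5 (sale 20): sell min(20,0)=0. stock: 0 - 0 = 0. total_sold = 19
  Event 6 (sale 18): sell min(18,0)=0. stock: 0 - 0 = 0. total_sold = 19
  Event 7 (return 8): 0 + 8 = 8
  Event 8 (sale 23): sell min(23,8)=8. stock: 8 - 8 = 0. total_sold = 27
  Event 9 (restock 5): 0 + 5 = 5
  Event 10 (sale 2): sell min(2,5)=2. stock: 5 - 2 = 3. total_sold = 29
  Event 11 (sale 19): sell min(19,3)=3. stock: 3 - 3 = 0. total_sold = 32
  Event 12 (sale 23): sell min(23,0)=0. stock: 0 - 0 = 0. total_sold = 32
  Event 13 (restock 5): 0 + 5 = 5
Final: stock = 5, total_sold = 32

First zero at event 3.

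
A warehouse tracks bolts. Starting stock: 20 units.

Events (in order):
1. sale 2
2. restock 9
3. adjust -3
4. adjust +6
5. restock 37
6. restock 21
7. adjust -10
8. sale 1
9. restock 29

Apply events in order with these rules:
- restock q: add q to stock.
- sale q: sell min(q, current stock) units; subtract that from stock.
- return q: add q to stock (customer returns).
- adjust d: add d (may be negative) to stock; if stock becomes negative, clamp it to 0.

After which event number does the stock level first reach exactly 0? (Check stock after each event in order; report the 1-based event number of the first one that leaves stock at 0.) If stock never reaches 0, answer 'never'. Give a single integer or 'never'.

Processing events:
Start: stock = 20
  Event 1 (sale 2): sell min(2,20)=2. stock: 20 - 2 = 18. total_sold = 2
  Event 2 (restock 9): 18 + 9 = 27
  Event 3 (adjust -3): 27 + -3 = 24
  Event 4 (adjust +6): 24 + 6 = 30
  Event 5 (restock 37): 30 + 37 = 67
  Event 6 (restock 21): 67 + 21 = 88
  Event 7 (adjust -10): 88 + -10 = 78
  Event 8 (sale 1): sell min(1,78)=1. stock: 78 - 1 = 77. total_sold = 3
  Event 9 (restock 29): 77 + 29 = 106
Final: stock = 106, total_sold = 3

Stock never reaches 0.

Answer: never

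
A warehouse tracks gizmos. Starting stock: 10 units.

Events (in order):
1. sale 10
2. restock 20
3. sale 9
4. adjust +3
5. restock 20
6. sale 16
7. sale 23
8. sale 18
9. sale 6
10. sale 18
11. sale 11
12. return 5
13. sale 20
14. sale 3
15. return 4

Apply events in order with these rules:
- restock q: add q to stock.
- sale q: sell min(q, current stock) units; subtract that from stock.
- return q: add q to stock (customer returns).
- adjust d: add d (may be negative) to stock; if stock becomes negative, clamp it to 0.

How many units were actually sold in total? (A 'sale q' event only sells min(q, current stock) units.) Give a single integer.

Answer: 58

Derivation:
Processing events:
Start: stock = 10
  Event 1 (sale 10): sell min(10,10)=10. stock: 10 - 10 = 0. total_sold = 10
  Event 2 (restock 20): 0 + 20 = 20
  Event 3 (sale 9): sell min(9,20)=9. stock: 20 - 9 = 11. total_sold = 19
  Event 4 (adjust +3): 11 + 3 = 14
  Event 5 (restock 20): 14 + 20 = 34
  Event 6 (sale 16): sell min(16,34)=16. stock: 34 - 16 = 18. total_sold = 35
  Event 7 (sale 23): sell min(23,18)=18. stock: 18 - 18 = 0. total_sold = 53
  Event 8 (sale 18): sell min(18,0)=0. stock: 0 - 0 = 0. total_sold = 53
  Event 9 (sale 6): sell min(6,0)=0. stock: 0 - 0 = 0. total_sold = 53
  Event 10 (sale 18): sell min(18,0)=0. stock: 0 - 0 = 0. total_sold = 53
  Event 11 (sale 11): sell min(11,0)=0. stock: 0 - 0 = 0. total_sold = 53
  Event 12 (return 5): 0 + 5 = 5
  Event 13 (sale 20): sell min(20,5)=5. stock: 5 - 5 = 0. total_sold = 58
  Event 14 (sale 3): sell min(3,0)=0. stock: 0 - 0 = 0. total_sold = 58
  Event 15 (return 4): 0 + 4 = 4
Final: stock = 4, total_sold = 58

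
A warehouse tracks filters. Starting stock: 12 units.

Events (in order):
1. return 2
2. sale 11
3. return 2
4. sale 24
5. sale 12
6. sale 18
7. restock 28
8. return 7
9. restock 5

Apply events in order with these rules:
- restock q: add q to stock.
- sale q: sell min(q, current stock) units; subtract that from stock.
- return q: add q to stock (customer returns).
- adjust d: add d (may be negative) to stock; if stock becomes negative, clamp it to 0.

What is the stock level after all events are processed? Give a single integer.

Processing events:
Start: stock = 12
  Event 1 (return 2): 12 + 2 = 14
  Event 2 (sale 11): sell min(11,14)=11. stock: 14 - 11 = 3. total_sold = 11
  Event 3 (return 2): 3 + 2 = 5
  Event 4 (sale 24): sell min(24,5)=5. stock: 5 - 5 = 0. total_sold = 16
  Event 5 (sale 12): sell min(12,0)=0. stock: 0 - 0 = 0. total_sold = 16
  Event 6 (sale 18): sell min(18,0)=0. stock: 0 - 0 = 0. total_sold = 16
  Event 7 (restock 28): 0 + 28 = 28
  Event 8 (return 7): 28 + 7 = 35
  Event 9 (restock 5): 35 + 5 = 40
Final: stock = 40, total_sold = 16

Answer: 40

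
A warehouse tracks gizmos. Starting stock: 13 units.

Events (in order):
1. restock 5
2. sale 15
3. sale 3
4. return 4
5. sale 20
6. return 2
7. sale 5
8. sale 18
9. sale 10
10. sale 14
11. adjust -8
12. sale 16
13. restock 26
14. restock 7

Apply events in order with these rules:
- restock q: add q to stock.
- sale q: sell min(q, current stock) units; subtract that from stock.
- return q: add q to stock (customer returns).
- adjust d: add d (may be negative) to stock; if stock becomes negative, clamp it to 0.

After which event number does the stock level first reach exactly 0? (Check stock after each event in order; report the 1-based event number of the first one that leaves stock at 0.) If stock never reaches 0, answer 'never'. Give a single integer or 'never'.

Answer: 3

Derivation:
Processing events:
Start: stock = 13
  Event 1 (restock 5): 13 + 5 = 18
  Event 2 (sale 15): sell min(15,18)=15. stock: 18 - 15 = 3. total_sold = 15
  Event 3 (sale 3): sell min(3,3)=3. stock: 3 - 3 = 0. total_sold = 18
  Event 4 (return 4): 0 + 4 = 4
  Event 5 (sale 20): sell min(20,4)=4. stock: 4 - 4 = 0. total_sold = 22
  Event 6 (return 2): 0 + 2 = 2
  Event 7 (sale 5): sell min(5,2)=2. stock: 2 - 2 = 0. total_sold = 24
  Event 8 (sale 18): sell min(18,0)=0. stock: 0 - 0 = 0. total_sold = 24
  Event 9 (sale 10): sell min(10,0)=0. stock: 0 - 0 = 0. total_sold = 24
  Event 10 (sale 14): sell min(14,0)=0. stock: 0 - 0 = 0. total_sold = 24
  Event 11 (adjust -8): 0 + -8 = 0 (clamped to 0)
  Event 12 (sale 16): sell min(16,0)=0. stock: 0 - 0 = 0. total_sold = 24
  Event 13 (restock 26): 0 + 26 = 26
  Event 14 (restock 7): 26 + 7 = 33
Final: stock = 33, total_sold = 24

First zero at event 3.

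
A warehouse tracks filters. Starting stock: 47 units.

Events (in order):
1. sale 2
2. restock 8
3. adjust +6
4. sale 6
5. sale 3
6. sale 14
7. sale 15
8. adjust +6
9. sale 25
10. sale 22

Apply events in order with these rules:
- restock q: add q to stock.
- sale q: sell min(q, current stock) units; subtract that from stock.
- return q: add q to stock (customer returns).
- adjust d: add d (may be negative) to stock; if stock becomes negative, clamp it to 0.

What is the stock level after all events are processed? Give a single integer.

Processing events:
Start: stock = 47
  Event 1 (sale 2): sell min(2,47)=2. stock: 47 - 2 = 45. total_sold = 2
  Event 2 (restock 8): 45 + 8 = 53
  Event 3 (adjust +6): 53 + 6 = 59
  Event 4 (sale 6): sell min(6,59)=6. stock: 59 - 6 = 53. total_sold = 8
  Event 5 (sale 3): sell min(3,53)=3. stock: 53 - 3 = 50. total_sold = 11
  Event 6 (sale 14): sell min(14,50)=14. stock: 50 - 14 = 36. total_sold = 25
  Event 7 (sale 15): sell min(15,36)=15. stock: 36 - 15 = 21. total_sold = 40
  Event 8 (adjust +6): 21 + 6 = 27
  Event 9 (sale 25): sell min(25,27)=25. stock: 27 - 25 = 2. total_sold = 65
  Event 10 (sale 22): sell min(22,2)=2. stock: 2 - 2 = 0. total_sold = 67
Final: stock = 0, total_sold = 67

Answer: 0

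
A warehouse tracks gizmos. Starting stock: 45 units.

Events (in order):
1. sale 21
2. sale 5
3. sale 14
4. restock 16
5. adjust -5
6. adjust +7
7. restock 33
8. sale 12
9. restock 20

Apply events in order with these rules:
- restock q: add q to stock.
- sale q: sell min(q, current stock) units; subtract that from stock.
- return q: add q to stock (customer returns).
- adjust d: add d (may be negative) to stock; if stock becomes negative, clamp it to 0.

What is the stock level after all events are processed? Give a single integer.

Answer: 64

Derivation:
Processing events:
Start: stock = 45
  Event 1 (sale 21): sell min(21,45)=21. stock: 45 - 21 = 24. total_sold = 21
  Event 2 (sale 5): sell min(5,24)=5. stock: 24 - 5 = 19. total_sold = 26
  Event 3 (sale 14): sell min(14,19)=14. stock: 19 - 14 = 5. total_sold = 40
  Event 4 (restock 16): 5 + 16 = 21
  Event 5 (adjust -5): 21 + -5 = 16
  Event 6 (adjust +7): 16 + 7 = 23
  Event 7 (restock 33): 23 + 33 = 56
  Event 8 (sale 12): sell min(12,56)=12. stock: 56 - 12 = 44. total_sold = 52
  Event 9 (restock 20): 44 + 20 = 64
Final: stock = 64, total_sold = 52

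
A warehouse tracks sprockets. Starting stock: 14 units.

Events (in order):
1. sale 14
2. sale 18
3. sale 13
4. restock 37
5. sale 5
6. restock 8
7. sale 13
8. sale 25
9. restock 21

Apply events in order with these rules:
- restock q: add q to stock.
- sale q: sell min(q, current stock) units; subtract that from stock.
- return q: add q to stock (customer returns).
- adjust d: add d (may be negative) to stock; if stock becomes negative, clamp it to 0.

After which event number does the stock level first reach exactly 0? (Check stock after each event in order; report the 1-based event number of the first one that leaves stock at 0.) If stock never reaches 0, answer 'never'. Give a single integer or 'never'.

Processing events:
Start: stock = 14
  Event 1 (sale 14): sell min(14,14)=14. stock: 14 - 14 = 0. total_sold = 14
  Event 2 (sale 18): sell min(18,0)=0. stock: 0 - 0 = 0. total_sold = 14
  Event 3 (sale 13): sell min(13,0)=0. stock: 0 - 0 = 0. total_sold = 14
  Event 4 (restock 37): 0 + 37 = 37
  Event 5 (sale 5): sell min(5,37)=5. stock: 37 - 5 = 32. total_sold = 19
  Event 6 (restock 8): 32 + 8 = 40
  Event 7 (sale 13): sell min(13,40)=13. stock: 40 - 13 = 27. total_sold = 32
  Event 8 (sale 25): sell min(25,27)=25. stock: 27 - 25 = 2. total_sold = 57
  Event 9 (restock 21): 2 + 21 = 23
Final: stock = 23, total_sold = 57

First zero at event 1.

Answer: 1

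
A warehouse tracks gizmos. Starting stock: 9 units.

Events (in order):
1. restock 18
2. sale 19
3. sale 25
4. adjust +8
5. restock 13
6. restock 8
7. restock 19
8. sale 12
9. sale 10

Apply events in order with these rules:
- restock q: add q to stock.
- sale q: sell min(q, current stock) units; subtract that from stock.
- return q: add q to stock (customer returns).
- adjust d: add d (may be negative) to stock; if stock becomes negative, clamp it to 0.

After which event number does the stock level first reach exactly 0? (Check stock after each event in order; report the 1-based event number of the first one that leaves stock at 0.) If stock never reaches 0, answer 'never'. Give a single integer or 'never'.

Answer: 3

Derivation:
Processing events:
Start: stock = 9
  Event 1 (restock 18): 9 + 18 = 27
  Event 2 (sale 19): sell min(19,27)=19. stock: 27 - 19 = 8. total_sold = 19
  Event 3 (sale 25): sell min(25,8)=8. stock: 8 - 8 = 0. total_sold = 27
  Event 4 (adjust +8): 0 + 8 = 8
  Event 5 (restock 13): 8 + 13 = 21
  Event 6 (restock 8): 21 + 8 = 29
  Event 7 (restock 19): 29 + 19 = 48
  Event 8 (sale 12): sell min(12,48)=12. stock: 48 - 12 = 36. total_sold = 39
  Event 9 (sale 10): sell min(10,36)=10. stock: 36 - 10 = 26. total_sold = 49
Final: stock = 26, total_sold = 49

First zero at event 3.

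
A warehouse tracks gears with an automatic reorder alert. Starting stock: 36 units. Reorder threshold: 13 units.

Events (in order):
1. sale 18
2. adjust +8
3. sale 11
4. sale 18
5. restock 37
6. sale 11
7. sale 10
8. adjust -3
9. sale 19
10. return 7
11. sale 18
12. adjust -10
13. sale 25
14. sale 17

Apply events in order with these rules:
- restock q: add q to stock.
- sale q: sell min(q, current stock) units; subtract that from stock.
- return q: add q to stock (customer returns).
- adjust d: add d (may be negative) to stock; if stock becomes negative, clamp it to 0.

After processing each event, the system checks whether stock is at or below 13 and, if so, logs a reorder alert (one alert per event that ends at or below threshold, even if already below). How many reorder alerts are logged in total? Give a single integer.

Processing events:
Start: stock = 36
  Event 1 (sale 18): sell min(18,36)=18. stock: 36 - 18 = 18. total_sold = 18
  Event 2 (adjust +8): 18 + 8 = 26
  Event 3 (sale 11): sell min(11,26)=11. stock: 26 - 11 = 15. total_sold = 29
  Event 4 (sale 18): sell min(18,15)=15. stock: 15 - 15 = 0. total_sold = 44
  Event 5 (restock 37): 0 + 37 = 37
  Event 6 (sale 11): sell min(11,37)=11. stock: 37 - 11 = 26. total_sold = 55
  Event 7 (sale 10): sell min(10,26)=10. stock: 26 - 10 = 16. total_sold = 65
  Event 8 (adjust -3): 16 + -3 = 13
  Event 9 (sale 19): sell min(19,13)=13. stock: 13 - 13 = 0. total_sold = 78
  Event 10 (return 7): 0 + 7 = 7
  Event 11 (sale 18): sell min(18,7)=7. stock: 7 - 7 = 0. total_sold = 85
  Event 12 (adjust -10): 0 + -10 = 0 (clamped to 0)
  Event 13 (sale 25): sell min(25,0)=0. stock: 0 - 0 = 0. total_sold = 85
  Event 14 (sale 17): sell min(17,0)=0. stock: 0 - 0 = 0. total_sold = 85
Final: stock = 0, total_sold = 85

Checking against threshold 13:
  After event 1: stock=18 > 13
  After event 2: stock=26 > 13
  After event 3: stock=15 > 13
  After event 4: stock=0 <= 13 -> ALERT
  After event 5: stock=37 > 13
  After event 6: stock=26 > 13
  After event 7: stock=16 > 13
  After event 8: stock=13 <= 13 -> ALERT
  After event 9: stock=0 <= 13 -> ALERT
  After event 10: stock=7 <= 13 -> ALERT
  After event 11: stock=0 <= 13 -> ALERT
  After event 12: stock=0 <= 13 -> ALERT
  After event 13: stock=0 <= 13 -> ALERT
  After event 14: stock=0 <= 13 -> ALERT
Alert events: [4, 8, 9, 10, 11, 12, 13, 14]. Count = 8

Answer: 8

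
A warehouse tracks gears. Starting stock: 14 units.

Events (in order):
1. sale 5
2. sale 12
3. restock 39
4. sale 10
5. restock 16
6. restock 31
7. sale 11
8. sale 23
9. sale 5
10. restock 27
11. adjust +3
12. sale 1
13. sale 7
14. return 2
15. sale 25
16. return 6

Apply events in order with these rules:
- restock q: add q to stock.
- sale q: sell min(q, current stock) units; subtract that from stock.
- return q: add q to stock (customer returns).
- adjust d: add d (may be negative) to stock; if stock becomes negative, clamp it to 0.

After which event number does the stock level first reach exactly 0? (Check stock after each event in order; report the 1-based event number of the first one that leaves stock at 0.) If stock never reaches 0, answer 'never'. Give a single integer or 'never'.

Answer: 2

Derivation:
Processing events:
Start: stock = 14
  Event 1 (sale 5): sell min(5,14)=5. stock: 14 - 5 = 9. total_sold = 5
  Event 2 (sale 12): sell min(12,9)=9. stock: 9 - 9 = 0. total_sold = 14
  Event 3 (restock 39): 0 + 39 = 39
  Event 4 (sale 10): sell min(10,39)=10. stock: 39 - 10 = 29. total_sold = 24
  Event 5 (restock 16): 29 + 16 = 45
  Event 6 (restock 31): 45 + 31 = 76
  Event 7 (sale 11): sell min(11,76)=11. stock: 76 - 11 = 65. total_sold = 35
  Event 8 (sale 23): sell min(23,65)=23. stock: 65 - 23 = 42. total_sold = 58
  Event 9 (sale 5): sell min(5,42)=5. stock: 42 - 5 = 37. total_sold = 63
  Event 10 (restock 27): 37 + 27 = 64
  Event 11 (adjust +3): 64 + 3 = 67
  Event 12 (sale 1): sell min(1,67)=1. stock: 67 - 1 = 66. total_sold = 64
  Event 13 (sale 7): sell min(7,66)=7. stock: 66 - 7 = 59. total_sold = 71
  Event 14 (return 2): 59 + 2 = 61
  Event 15 (sale 25): sell min(25,61)=25. stock: 61 - 25 = 36. total_sold = 96
  Event 16 (return 6): 36 + 6 = 42
Final: stock = 42, total_sold = 96

First zero at event 2.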